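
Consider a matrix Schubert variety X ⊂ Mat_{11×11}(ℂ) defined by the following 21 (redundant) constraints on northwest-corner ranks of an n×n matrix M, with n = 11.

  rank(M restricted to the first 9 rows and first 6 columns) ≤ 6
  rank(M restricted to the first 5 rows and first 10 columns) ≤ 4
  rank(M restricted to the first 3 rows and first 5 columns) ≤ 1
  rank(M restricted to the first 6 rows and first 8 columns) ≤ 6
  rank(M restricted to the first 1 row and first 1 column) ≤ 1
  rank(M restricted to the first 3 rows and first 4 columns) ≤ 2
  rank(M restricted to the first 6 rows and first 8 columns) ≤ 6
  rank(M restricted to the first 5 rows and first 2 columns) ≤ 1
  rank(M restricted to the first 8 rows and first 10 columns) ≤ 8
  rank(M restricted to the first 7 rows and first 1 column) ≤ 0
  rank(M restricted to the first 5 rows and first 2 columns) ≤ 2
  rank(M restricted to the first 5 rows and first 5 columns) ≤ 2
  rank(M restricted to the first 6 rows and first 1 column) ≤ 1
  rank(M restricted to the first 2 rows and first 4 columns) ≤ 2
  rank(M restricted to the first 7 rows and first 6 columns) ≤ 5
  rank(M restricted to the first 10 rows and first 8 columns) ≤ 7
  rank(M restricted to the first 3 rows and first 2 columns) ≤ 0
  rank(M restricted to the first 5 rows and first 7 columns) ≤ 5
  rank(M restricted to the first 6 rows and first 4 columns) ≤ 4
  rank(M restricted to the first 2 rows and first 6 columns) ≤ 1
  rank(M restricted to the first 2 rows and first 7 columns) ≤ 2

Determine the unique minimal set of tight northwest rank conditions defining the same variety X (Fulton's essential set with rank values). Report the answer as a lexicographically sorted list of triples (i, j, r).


Rank table r_w(11×11) implied by the 21 constraints:

  R[1]: 0 | 0 | 1 | 1 | 1 | 1 | 1 | 1 | 1 | 1 | 1
  R[2]: 0 | 0 | 1 | 1 | 1 | 1 | 2 | 2 | 2 | 2 | 2
  R[3]: 0 | 0 | 1 | 1 | 1 | 2 | 3 | 3 | 3 | 3 | 3
  R[4]: 0 | 1 | 2 | 2 | 2 | 3 | 4 | 4 | 4 | 4 | 4
  R[5]: 0 | 1 | 2 | 2 | 2 | 3 | 4 | 4 | 4 | 4 | 5
  R[6]: 0 | 1 | 2 | 3 | 3 | 4 | 5 | 5 | 5 | 5 | 6
  R[7]: 0 | 1 | 2 | 3 | 4 | 5 | 6 | 6 | 6 | 6 | 7
  R[8]: 1 | 2 | 3 | 4 | 5 | 6 | 7 | 7 | 7 | 7 | 8
  R[9]: 1 | 2 | 3 | 4 | 5 | 6 | 7 | 7 | 8 | 8 | 9
  R[10]: 1 | 2 | 3 | 4 | 5 | 6 | 7 | 7 | 8 | 9 | 10
  R[11]: 1 | 2 | 3 | 4 | 5 | 6 | 7 | 8 | 9 | 10 | 11

the unique w with this rank table is (3, 7, 6, 2, 11, 4, 5, 1, 9, 10, 8).

D(w) has 22 cells with 7 SE-corners; essential set:

[(2, 6, 1), (3, 2, 0), (3, 5, 1), (5, 5, 2), (5, 10, 4), (7, 1, 0), (10, 8, 7)]


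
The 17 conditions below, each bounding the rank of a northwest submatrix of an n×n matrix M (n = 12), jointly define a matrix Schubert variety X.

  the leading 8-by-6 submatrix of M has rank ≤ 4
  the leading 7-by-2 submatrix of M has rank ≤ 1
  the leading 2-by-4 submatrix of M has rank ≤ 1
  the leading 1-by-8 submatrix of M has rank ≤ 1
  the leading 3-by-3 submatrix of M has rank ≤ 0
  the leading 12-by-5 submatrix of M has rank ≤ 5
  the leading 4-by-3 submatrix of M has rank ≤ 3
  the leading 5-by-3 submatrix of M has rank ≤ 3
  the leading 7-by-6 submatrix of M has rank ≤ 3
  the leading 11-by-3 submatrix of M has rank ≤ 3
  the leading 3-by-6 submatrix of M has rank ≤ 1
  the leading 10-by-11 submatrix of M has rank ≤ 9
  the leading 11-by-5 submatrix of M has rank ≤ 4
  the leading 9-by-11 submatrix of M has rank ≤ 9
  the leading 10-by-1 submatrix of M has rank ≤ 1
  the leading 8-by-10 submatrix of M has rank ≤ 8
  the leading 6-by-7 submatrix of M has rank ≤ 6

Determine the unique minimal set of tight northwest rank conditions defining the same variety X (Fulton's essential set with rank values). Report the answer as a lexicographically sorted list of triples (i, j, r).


Computing R[i][j] = min implied NW-rank bound (n=12, 17 conditions):

  row 1: 0  0  0  1  1  1  1  1  1  1  1  1
  row 2: 0  0  0  1  1  1  2  2  2  2  2  2
  row 3: 0  0  0  1  1  1  2  3  3  3  3  3
  row 4: 1  1  1  2  2  2  3  4  4  4  4  4
  row 5: 1  1  2  3  3  3  4  5  5  5  5  5
  row 6: 1  1  2  3  3  3  4  5  6  6  6  6
  row 7: 1  1  2  3  3  3  4  5  6  7  7  7
  row 8: 1  2  3  4  4  4  5  6  7  8  8  8
  row 9: 1  2  3  4  4  5  6  7  8  9  9  9
  row 10: 1  2  3  4  4  5  6  7  8  9  9  10
  row 11: 1  2  3  4  4  5  6  7  8  9  10  11
  row 12: 1  2  3  4  5  6  7  8  9  10  11  12

reading off 1-entries of Δ²R: w = (4, 7, 8, 1, 3, 9, 10, 2, 6, 12, 11, 5).

Rothe diagram D(w) (24 cells), 6 SE-corners (essential conditions):

[(3, 3, 0), (3, 6, 1), (7, 2, 1), (7, 6, 3), (10, 11, 9), (11, 5, 4)]


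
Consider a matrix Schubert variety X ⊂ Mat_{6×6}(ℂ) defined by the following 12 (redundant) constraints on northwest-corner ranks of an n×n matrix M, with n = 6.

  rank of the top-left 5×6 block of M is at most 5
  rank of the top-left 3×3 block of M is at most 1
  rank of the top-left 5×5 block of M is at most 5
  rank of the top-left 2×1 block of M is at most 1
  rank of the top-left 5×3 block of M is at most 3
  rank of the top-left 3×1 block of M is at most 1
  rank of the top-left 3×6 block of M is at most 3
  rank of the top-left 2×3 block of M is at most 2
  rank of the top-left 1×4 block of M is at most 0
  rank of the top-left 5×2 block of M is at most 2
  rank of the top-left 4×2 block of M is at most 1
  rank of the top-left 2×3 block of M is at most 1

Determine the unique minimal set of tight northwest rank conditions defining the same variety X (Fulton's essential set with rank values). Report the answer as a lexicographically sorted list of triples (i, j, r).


Computing R[i][j] = min implied NW-rank bound (n=6, 12 conditions):

  row 1: 0 | 0 | 0 | 0 | 1 | 1
  row 2: 1 | 1 | 1 | 1 | 2 | 2
  row 3: 1 | 1 | 1 | 2 | 3 | 3
  row 4: 1 | 1 | 2 | 3 | 4 | 4
  row 5: 1 | 2 | 3 | 4 | 5 | 5
  row 6: 1 | 2 | 3 | 4 | 5 | 6

reading off 1-entries of Δ²R: w = (5, 1, 4, 3, 2, 6).

Rothe diagram D(w) (7 cells), 3 SE-corners (essential conditions):

[(1, 4, 0), (3, 3, 1), (4, 2, 1)]


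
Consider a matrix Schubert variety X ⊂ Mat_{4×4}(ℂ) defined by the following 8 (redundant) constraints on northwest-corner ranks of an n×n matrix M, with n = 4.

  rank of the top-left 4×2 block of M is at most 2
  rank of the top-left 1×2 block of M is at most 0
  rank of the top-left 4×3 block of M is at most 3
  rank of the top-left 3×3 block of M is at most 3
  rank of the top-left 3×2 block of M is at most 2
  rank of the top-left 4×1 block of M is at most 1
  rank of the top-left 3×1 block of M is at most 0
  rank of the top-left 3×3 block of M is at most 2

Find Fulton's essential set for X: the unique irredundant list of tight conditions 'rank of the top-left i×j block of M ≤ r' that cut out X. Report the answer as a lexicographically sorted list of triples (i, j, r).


The tightest implied rank at each (i,j), from the 8 conditions:

  row 1: 0  0  1  1
  row 2: 0  1  2  2
  row 3: 0  1  2  3
  row 4: 1  2  3  4

reading off 1-entries of Δ²R: w = (3, 2, 4, 1).

Fulton essential set (2 of the 4 Rothe cells):

[(1, 2, 0), (3, 1, 0)]


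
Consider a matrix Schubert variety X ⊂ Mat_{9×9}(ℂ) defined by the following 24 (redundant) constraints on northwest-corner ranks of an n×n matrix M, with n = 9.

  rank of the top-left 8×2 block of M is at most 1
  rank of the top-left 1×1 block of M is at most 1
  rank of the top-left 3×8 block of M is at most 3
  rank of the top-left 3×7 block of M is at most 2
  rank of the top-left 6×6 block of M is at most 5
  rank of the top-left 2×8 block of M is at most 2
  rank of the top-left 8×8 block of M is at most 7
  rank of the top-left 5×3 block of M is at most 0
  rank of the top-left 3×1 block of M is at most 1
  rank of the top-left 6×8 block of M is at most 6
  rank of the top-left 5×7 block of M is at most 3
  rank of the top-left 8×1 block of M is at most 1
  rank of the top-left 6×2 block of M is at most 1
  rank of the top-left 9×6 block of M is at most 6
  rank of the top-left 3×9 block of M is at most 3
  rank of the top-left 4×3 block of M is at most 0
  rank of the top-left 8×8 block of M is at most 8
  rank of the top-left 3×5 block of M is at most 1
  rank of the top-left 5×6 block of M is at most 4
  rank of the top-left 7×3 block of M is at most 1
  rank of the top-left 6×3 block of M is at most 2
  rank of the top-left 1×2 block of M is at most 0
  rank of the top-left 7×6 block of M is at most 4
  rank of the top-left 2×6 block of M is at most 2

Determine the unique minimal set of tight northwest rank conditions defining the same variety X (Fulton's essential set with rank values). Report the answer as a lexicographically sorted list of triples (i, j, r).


Recovering R(i,j) via the rank-extension bound from the 24 conditions:

  0, 0, 0, 1, 1, 1, 1, 1, 1
  0, 0, 0, 1, 1, 2, 2, 2, 2
  0, 0, 0, 1, 1, 2, 2, 3, 3
  0, 0, 0, 1, 2, 3, 3, 4, 4
  0, 0, 0, 1, 2, 3, 3, 4, 5
  1, 1, 1, 2, 3, 4, 4, 5, 6
  1, 1, 1, 2, 3, 4, 5, 6, 7
  1, 1, 2, 3, 4, 5, 6, 7, 8
  1, 2, 3, 4, 5, 6, 7, 8, 9

giving w = (4, 6, 8, 5, 9, 1, 7, 3, 2) via Δ²R.

Rothe diagram D(w) (22 cells), 6 SE-corners (essential conditions):

[(3, 5, 1), (3, 7, 2), (5, 3, 0), (5, 7, 3), (7, 3, 1), (8, 2, 1)]


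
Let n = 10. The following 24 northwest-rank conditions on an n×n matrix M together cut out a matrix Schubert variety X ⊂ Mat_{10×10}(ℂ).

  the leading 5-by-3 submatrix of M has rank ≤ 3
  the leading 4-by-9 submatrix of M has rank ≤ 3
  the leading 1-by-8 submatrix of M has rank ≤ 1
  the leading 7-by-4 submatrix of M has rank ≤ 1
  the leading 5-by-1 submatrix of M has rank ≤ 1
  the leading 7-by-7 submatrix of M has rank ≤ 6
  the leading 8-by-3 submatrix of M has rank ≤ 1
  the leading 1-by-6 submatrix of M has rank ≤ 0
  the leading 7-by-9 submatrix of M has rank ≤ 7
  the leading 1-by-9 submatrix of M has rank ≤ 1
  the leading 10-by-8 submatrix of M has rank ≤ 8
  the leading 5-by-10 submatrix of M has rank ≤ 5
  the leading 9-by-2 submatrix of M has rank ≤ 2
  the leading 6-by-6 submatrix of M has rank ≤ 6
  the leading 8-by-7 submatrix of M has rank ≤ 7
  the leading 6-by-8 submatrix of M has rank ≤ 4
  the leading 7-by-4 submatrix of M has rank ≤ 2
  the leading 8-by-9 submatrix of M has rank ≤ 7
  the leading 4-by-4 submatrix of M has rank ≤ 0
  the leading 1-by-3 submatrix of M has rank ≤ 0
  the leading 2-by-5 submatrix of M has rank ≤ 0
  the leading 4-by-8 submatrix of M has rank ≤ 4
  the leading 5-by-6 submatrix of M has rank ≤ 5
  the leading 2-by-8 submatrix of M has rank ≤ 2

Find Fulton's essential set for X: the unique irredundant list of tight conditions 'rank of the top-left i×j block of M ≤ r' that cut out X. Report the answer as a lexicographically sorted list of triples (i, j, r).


Rank table r_w(10×10) implied by the 24 constraints:

  i=1: 0  0  0  0  0  0  1  1  1  1
  i=2: 0  0  0  0  0  1  2  2  2  2
  i=3: 0  0  0  0  1  2  3  3  3  3
  i=4: 0  0  0  0  1  2  3  3  3  4
  i=5: 1  1  1  1  2  3  4  4  4  5
  i=6: 1  1  1  1  2  3  4  4  5  6
  i=7: 1  1  1  1  2  3  4  5  6  7
  i=8: 1  1  1  2  3  4  5  6  7  8
  i=9: 1  2  2  3  4  5  6  7  8  9
  i=10: 1  2  3  4  5  6  7  8  9  10

giving w = (7, 6, 5, 10, 1, 9, 8, 4, 2, 3) via Δ²R.

ℓ(w)=30; the 7 essential cells (i,j,r):

[(1, 6, 0), (2, 5, 0), (4, 4, 0), (4, 9, 3), (6, 8, 4), (7, 4, 1), (8, 3, 1)]


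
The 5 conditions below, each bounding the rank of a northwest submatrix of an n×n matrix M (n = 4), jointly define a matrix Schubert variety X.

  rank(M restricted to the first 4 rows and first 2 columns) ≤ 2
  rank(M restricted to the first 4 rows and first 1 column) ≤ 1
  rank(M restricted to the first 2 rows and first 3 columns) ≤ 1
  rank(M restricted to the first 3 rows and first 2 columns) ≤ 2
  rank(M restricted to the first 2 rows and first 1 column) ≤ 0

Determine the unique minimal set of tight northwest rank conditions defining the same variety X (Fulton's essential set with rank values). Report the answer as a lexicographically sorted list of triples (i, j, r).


Reconstructing r_w from the 5 given conditions:

  0 | 1 | 1 | 1
  0 | 1 | 1 | 2
  1 | 2 | 2 | 3
  1 | 2 | 3 | 4

giving w = (2, 4, 1, 3) via Δ²R.

2 SE-corners of the 3-cell Rothe diagram give Ess(w):

[(2, 1, 0), (2, 3, 1)]


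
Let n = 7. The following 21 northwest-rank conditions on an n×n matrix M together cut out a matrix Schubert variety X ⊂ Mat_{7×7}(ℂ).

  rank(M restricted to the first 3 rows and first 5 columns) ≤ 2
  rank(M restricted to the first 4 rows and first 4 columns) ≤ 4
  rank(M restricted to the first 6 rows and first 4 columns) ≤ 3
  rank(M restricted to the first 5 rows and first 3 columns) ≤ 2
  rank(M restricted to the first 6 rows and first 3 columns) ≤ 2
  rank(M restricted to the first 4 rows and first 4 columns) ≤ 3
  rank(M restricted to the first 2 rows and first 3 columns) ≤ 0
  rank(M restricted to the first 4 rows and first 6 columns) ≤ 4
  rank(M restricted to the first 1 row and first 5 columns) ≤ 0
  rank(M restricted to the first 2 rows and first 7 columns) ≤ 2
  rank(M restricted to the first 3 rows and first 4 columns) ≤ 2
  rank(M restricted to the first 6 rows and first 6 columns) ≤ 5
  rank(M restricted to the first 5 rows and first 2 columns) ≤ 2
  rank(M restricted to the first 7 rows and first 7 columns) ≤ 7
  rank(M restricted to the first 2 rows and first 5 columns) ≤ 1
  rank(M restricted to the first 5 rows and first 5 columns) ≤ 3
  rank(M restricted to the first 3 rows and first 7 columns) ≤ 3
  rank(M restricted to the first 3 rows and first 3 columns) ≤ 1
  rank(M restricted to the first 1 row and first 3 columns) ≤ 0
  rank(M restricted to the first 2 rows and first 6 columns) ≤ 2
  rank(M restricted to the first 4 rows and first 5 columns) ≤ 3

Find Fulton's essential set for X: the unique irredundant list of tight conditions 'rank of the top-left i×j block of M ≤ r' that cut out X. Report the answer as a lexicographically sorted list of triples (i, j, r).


Recovering R(i,j) via the rank-extension bound from the 21 conditions:

  i=1: 0 0 0 0 0 1 1
  i=2: 0 0 0 1 1 2 2
  i=3: 1 1 1 2 2 3 3
  i=4: 1 2 2 3 3 4 4
  i=5: 1 2 2 3 3 4 5
  i=6: 1 2 2 3 4 5 6
  i=7: 1 2 3 4 5 6 7

so w = (6, 4, 1, 2, 7, 5, 3).

D(w) has 11 cells with 4 SE-corners; essential set:

[(1, 5, 0), (2, 3, 0), (5, 5, 3), (6, 3, 2)]


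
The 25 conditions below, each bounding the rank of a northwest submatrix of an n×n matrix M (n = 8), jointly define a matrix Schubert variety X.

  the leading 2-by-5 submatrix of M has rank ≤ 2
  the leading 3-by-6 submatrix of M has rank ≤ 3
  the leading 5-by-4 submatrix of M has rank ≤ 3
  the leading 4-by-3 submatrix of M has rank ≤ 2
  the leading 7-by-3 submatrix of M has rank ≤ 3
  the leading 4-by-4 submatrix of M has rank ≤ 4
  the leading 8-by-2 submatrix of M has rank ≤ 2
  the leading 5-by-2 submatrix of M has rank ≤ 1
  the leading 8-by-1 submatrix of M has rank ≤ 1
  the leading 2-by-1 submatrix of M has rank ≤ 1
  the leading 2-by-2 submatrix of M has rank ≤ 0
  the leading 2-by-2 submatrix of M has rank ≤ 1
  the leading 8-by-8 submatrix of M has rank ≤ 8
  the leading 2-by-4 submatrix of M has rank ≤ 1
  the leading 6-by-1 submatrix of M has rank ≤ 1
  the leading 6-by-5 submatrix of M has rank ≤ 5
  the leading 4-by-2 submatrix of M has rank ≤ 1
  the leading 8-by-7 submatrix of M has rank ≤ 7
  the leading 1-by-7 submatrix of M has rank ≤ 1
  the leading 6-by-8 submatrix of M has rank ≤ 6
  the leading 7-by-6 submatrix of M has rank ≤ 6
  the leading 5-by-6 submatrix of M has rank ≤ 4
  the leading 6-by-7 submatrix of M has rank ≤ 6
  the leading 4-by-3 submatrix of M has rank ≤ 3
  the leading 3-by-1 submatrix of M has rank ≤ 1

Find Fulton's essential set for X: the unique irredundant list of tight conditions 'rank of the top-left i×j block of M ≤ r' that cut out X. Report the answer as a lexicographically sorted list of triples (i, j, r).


Propagating the 25 rank bounds to every northwest block:

  0  0  1  1  1  1  1  1
  0  0  1  1  2  2  2  2
  1  1  2  2  3  3  3  3
  1  1  2  3  4  4  4  4
  1  1  2  3  4  4  5  5
  1  2  3  4  5  5  6  6
  1  2  3  4  5  6  7  7
  1  2  3  4  5  6  7  8

reading off 1-entries of Δ²R: w = (3, 5, 1, 4, 7, 2, 6, 8).

|D(w)|=8, |Ess(w)|=4:

[(2, 2, 0), (2, 4, 1), (5, 2, 1), (5, 6, 4)]


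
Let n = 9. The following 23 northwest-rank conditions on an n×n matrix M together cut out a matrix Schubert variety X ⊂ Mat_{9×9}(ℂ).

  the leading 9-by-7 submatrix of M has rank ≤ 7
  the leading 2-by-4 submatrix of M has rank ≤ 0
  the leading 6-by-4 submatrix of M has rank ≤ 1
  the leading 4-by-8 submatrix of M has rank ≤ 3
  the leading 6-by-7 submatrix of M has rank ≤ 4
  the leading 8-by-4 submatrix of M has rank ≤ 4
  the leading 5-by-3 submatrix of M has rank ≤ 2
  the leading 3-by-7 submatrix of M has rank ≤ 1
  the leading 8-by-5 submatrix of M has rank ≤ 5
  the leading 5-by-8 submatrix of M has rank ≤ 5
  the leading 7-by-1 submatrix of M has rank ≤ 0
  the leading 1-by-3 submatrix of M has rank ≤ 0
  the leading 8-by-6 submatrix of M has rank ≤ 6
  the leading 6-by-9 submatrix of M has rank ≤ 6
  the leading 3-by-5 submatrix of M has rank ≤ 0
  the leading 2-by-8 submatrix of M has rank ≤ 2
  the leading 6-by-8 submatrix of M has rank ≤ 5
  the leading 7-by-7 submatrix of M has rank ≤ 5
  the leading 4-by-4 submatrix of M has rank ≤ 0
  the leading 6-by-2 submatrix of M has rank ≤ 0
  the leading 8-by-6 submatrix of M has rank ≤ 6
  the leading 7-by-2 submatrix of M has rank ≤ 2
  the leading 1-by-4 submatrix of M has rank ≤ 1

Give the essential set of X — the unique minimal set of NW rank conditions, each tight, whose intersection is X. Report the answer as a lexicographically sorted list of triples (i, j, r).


Rank table r_w(9×9) implied by the 23 constraints:

  i=1: 0 0 0 0 0 1 1 1 1
  i=2: 0 0 0 0 0 1 1 2 2
  i=3: 0 0 0 0 0 1 1 2 3
  i=4: 0 0 0 0 1 2 2 3 4
  i=5: 0 0 1 1 2 3 3 4 5
  i=6: 0 0 1 1 2 3 4 5 6
  i=7: 0 1 2 2 3 4 5 6 7
  i=8: 1 2 3 3 4 5 6 7 8
  i=9: 1 2 3 4 5 6 7 8 9

reading off 1-entries of Δ²R: w = (6, 8, 9, 5, 3, 7, 2, 1, 4).

D(w) has 27 cells with 6 SE-corners; essential set:

[(3, 5, 0), (3, 7, 1), (4, 4, 0), (6, 2, 0), (6, 4, 1), (7, 1, 0)]


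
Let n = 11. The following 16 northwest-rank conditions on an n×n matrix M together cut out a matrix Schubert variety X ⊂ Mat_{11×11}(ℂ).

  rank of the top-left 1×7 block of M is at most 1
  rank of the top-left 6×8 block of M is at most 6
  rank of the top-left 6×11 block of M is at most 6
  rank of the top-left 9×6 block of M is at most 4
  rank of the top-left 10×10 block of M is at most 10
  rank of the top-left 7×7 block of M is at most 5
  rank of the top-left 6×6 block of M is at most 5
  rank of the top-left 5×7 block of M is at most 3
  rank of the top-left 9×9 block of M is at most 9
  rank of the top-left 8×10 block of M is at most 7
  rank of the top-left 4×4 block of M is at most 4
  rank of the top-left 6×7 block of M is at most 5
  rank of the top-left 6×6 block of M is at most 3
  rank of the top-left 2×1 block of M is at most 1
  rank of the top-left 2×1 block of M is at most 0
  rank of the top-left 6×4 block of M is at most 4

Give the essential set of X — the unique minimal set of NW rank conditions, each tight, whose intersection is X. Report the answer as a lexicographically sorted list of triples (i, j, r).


Propagating the 16 rank bounds to every northwest block:

  R[1]: 0, 1, 1, 1, 1, 1, 1, 1, 1, 1, 1
  R[2]: 0, 1, 2, 2, 2, 2, 2, 2, 2, 2, 2
  R[3]: 1, 2, 3, 3, 3, 3, 3, 3, 3, 3, 3
  R[4]: 1, 2, 3, 3, 3, 3, 3, 4, 4, 4, 4
  R[5]: 1, 2, 3, 3, 3, 3, 3, 4, 5, 5, 5
  R[6]: 1, 2, 3, 3, 3, 3, 4, 5, 6, 6, 6
  R[7]: 1, 2, 3, 4, 4, 4, 5, 6, 7, 7, 7
  R[8]: 1, 2, 3, 4, 4, 4, 5, 6, 7, 7, 8
  R[9]: 1, 2, 3, 4, 4, 4, 5, 6, 7, 8, 9
  R[10]: 1, 2, 3, 4, 5, 5, 6, 7, 8, 9, 10
  R[11]: 1, 2, 3, 4, 5, 6, 7, 8, 9, 10, 11

giving w = (2, 3, 1, 8, 9, 7, 4, 11, 10, 5, 6) via Δ²R.

|D(w)|=18, |Ess(w)|=5:

[(2, 1, 0), (5, 7, 3), (6, 6, 3), (8, 10, 7), (9, 6, 4)]


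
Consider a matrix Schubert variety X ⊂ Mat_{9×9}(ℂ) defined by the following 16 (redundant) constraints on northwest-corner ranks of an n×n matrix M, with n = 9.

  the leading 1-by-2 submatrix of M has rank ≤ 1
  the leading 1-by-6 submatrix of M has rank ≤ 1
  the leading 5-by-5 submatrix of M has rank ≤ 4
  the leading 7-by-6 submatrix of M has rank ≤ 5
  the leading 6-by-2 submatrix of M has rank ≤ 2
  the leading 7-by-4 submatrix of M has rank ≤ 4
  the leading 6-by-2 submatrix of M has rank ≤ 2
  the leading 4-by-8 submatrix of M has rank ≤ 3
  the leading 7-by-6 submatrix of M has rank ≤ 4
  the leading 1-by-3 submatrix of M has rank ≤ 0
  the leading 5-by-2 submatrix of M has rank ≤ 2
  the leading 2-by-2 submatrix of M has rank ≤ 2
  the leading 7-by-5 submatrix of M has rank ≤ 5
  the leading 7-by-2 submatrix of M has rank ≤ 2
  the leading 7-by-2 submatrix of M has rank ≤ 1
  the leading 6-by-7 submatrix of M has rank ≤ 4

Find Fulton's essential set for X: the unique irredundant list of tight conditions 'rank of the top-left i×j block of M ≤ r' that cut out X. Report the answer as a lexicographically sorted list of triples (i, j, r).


Reconstructing r_w from the 16 given conditions:

  i=1: 0 | 0 | 0 | 1 | 1 | 1 | 1 | 1 | 1
  i=2: 1 | 1 | 1 | 2 | 2 | 2 | 2 | 2 | 2
  i=3: 1 | 1 | 2 | 3 | 3 | 3 | 3 | 3 | 3
  i=4: 1 | 1 | 2 | 3 | 3 | 3 | 3 | 3 | 4
  i=5: 1 | 1 | 2 | 3 | 4 | 4 | 4 | 4 | 5
  i=6: 1 | 1 | 2 | 3 | 4 | 4 | 4 | 5 | 6
  i=7: 1 | 1 | 2 | 3 | 4 | 4 | 5 | 6 | 7
  i=8: 1 | 2 | 3 | 4 | 5 | 5 | 6 | 7 | 8
  i=9: 1 | 2 | 3 | 4 | 5 | 6 | 7 | 8 | 9

the unique w with this rank table is (4, 1, 3, 9, 5, 8, 7, 2, 6).

5 SE-corners of the 15-cell Rothe diagram give Ess(w):

[(1, 3, 0), (4, 8, 3), (6, 7, 4), (7, 2, 1), (7, 6, 4)]


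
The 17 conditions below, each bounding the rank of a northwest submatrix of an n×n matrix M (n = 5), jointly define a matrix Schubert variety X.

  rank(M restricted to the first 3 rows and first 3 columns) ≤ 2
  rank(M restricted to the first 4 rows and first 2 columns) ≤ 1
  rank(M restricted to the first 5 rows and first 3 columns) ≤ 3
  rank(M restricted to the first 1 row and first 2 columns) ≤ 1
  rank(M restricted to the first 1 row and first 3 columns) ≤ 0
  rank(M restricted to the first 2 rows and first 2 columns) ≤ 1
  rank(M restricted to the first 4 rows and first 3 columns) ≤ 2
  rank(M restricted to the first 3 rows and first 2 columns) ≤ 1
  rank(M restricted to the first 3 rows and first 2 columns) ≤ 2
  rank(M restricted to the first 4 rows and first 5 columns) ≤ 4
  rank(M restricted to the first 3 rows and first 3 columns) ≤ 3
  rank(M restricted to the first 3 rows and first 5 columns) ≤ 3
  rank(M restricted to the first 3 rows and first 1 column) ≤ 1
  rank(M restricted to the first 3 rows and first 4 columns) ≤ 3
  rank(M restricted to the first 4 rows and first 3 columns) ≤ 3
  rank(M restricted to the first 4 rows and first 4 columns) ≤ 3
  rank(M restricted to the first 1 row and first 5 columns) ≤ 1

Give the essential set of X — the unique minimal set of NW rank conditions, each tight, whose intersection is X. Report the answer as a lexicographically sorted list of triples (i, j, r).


Propagating the 17 rank bounds to every northwest block:

  0 0 0 1 1
  1 1 1 2 2
  1 1 2 3 3
  1 1 2 3 4
  1 2 3 4 5

the unique w with this rank table is (4, 1, 3, 5, 2).

2 SE-corners of the 5-cell Rothe diagram give Ess(w):

[(1, 3, 0), (4, 2, 1)]


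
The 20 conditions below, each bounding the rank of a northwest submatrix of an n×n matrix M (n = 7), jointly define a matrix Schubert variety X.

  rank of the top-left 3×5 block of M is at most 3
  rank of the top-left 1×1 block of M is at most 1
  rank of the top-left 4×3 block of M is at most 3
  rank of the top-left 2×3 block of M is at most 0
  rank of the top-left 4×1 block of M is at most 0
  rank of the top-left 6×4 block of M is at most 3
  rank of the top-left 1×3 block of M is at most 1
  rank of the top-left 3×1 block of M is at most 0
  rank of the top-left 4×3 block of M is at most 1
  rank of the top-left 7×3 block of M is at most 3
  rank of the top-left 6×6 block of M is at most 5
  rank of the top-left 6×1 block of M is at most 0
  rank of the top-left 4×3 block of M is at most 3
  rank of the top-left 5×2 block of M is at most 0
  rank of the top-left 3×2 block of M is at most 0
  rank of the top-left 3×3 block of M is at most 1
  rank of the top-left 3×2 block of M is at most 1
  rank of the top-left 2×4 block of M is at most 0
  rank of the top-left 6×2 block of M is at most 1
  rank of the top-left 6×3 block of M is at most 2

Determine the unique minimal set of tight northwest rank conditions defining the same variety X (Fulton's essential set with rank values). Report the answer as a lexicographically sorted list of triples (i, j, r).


Reconstructing r_w from the 20 given conditions:

  i=1: 0, 0, 0, 0, 1, 1, 1
  i=2: 0, 0, 0, 0, 1, 2, 2
  i=3: 0, 0, 1, 1, 2, 3, 3
  i=4: 0, 0, 1, 2, 3, 4, 4
  i=5: 0, 0, 1, 2, 3, 4, 5
  i=6: 0, 1, 2, 3, 4, 5, 6
  i=7: 1, 2, 3, 4, 5, 6, 7

giving w = (5, 6, 3, 4, 7, 2, 1) via Δ²R.

Rothe diagram D(w) (15 cells), 3 SE-corners (essential conditions):

[(2, 4, 0), (5, 2, 0), (6, 1, 0)]


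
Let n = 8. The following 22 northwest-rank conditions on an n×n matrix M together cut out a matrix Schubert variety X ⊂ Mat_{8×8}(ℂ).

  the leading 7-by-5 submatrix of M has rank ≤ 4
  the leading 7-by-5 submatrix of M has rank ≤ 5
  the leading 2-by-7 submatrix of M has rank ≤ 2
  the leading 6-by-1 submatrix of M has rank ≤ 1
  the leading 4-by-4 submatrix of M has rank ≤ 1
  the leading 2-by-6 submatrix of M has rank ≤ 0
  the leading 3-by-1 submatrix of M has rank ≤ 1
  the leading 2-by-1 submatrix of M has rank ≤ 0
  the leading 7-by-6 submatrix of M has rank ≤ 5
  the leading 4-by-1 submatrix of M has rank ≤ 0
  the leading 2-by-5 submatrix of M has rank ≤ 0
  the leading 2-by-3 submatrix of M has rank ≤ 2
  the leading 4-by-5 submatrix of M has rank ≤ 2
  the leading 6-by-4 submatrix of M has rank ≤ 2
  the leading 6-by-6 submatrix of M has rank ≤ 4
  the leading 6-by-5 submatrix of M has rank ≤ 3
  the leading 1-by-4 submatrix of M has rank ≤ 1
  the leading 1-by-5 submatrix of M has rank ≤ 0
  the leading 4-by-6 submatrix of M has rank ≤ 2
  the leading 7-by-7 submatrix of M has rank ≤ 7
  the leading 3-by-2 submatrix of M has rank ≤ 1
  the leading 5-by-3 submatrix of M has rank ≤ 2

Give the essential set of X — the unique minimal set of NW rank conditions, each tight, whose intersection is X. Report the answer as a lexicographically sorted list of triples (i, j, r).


Rank table r_w(8×8) implied by the 22 constraints:

  row 1: 0 0 0 0 0 0 1 1
  row 2: 0 0 0 0 0 0 1 2
  row 3: 0 1 1 1 1 1 2 3
  row 4: 0 1 1 1 2 2 3 4
  row 5: 1 2 2 2 3 3 4 5
  row 6: 1 2 2 2 3 4 5 6
  row 7: 1 2 3 3 4 5 6 7
  row 8: 1 2 3 4 5 6 7 8

reading off 1-entries of Δ²R: w = (7, 8, 2, 5, 1, 6, 3, 4).

|D(w)|=18, |Ess(w)|=4:

[(2, 6, 0), (4, 1, 0), (4, 4, 1), (6, 4, 2)]


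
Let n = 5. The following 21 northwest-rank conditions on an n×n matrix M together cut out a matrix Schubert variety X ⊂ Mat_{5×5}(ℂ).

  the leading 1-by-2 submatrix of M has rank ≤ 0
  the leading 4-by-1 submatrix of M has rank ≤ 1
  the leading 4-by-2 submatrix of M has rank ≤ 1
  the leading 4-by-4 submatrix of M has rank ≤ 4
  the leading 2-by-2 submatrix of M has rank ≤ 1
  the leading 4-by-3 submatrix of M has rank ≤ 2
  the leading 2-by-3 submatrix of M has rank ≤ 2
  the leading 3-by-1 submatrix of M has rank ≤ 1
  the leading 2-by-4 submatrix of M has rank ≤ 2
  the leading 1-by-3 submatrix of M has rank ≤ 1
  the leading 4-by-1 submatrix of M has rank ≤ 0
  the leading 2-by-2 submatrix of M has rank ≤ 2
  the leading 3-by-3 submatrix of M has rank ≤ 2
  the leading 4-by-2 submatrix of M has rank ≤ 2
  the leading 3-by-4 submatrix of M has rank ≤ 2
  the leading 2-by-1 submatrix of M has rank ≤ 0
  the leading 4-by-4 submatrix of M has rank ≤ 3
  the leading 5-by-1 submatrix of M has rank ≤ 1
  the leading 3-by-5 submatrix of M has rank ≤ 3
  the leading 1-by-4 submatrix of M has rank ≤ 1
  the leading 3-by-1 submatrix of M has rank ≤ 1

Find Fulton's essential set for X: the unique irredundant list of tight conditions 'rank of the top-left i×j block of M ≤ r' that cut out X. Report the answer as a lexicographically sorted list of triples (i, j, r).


Propagating the 21 rank bounds to every northwest block:

  0, 0, 1, 1, 1
  0, 1, 2, 2, 2
  0, 1, 2, 2, 3
  0, 1, 2, 3, 4
  1, 2, 3, 4, 5

second differences of R give the permutation w = (3, 2, 5, 4, 1).

3 SE-corners of the 6-cell Rothe diagram give Ess(w):

[(1, 2, 0), (3, 4, 2), (4, 1, 0)]


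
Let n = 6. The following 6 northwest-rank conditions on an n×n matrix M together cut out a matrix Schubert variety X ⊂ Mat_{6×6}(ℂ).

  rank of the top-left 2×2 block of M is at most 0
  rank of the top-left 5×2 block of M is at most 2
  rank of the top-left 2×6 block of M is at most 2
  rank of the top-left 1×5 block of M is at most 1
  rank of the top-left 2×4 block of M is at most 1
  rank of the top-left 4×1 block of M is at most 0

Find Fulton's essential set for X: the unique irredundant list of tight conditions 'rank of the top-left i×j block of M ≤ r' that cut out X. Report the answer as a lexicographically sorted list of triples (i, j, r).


The tightest implied rank at each (i,j), from the 6 conditions:

  row 1: 0  0  1  1  1  1
  row 2: 0  0  1  1  2  2
  row 3: 0  1  2  2  3  3
  row 4: 0  1  2  3  4  4
  row 5: 1  2  3  4  5  5
  row 6: 1  2  3  4  5  6

hence w(1..6) = (3, 5, 2, 4, 1, 6).

Fulton essential set (3 of the 7 Rothe cells):

[(2, 2, 0), (2, 4, 1), (4, 1, 0)]


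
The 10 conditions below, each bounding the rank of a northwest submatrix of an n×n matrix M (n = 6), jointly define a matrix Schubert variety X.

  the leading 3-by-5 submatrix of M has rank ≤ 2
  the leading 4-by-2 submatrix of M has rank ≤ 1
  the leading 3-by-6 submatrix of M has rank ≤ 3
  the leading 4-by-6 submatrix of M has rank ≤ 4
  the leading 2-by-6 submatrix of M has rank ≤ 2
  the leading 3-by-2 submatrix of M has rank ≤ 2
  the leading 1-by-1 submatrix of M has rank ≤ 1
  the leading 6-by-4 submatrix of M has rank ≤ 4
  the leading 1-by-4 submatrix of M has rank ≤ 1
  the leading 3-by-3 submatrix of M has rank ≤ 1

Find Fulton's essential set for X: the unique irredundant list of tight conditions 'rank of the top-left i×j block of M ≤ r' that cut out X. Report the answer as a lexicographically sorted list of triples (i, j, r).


The tightest implied rank at each (i,j), from the 10 conditions:

  R[1]: 1  1  1  1  1  1
  R[2]: 1  1  1  2  2  2
  R[3]: 1  1  1  2  2  3
  R[4]: 1  1  2  3  3  4
  R[5]: 1  2  3  4  4  5
  R[6]: 1  2  3  4  5  6

second differences of R give the permutation w = (1, 4, 6, 3, 2, 5).

Rothe diagram D(w) (6 cells), 3 SE-corners (essential conditions):

[(3, 3, 1), (3, 5, 2), (4, 2, 1)]


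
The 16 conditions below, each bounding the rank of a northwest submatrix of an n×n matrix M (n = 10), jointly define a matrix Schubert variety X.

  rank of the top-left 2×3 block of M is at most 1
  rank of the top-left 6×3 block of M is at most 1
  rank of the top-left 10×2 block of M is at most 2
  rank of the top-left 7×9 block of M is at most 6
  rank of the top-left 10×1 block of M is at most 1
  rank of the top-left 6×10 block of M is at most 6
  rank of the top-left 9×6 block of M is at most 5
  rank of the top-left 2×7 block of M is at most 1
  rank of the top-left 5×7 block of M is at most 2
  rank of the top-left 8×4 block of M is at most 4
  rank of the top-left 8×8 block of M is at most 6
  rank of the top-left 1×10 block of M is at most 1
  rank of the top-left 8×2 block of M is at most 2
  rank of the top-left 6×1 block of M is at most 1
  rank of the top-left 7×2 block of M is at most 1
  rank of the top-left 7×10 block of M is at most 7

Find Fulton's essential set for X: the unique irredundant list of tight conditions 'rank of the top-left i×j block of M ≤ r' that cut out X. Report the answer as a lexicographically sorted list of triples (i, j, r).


Recovering R(i,j) via the rank-extension bound from the 16 conditions:

  row 1: 1  1  1  1  1  1  1  1  1  1
  row 2: 1  1  1  1  1  1  1  2  2  2
  row 3: 1  1  1  2  2  2  2  3  3  3
  row 4: 1  1  1  2  2  2  2  3  4  4
  row 5: 1  1  1  2  2  2  2  3  4  5
  row 6: 1  1  1  2  3  3  3  4  5  6
  row 7: 1  1  2  3  4  4  4  5  6  7
  row 8: 1  2  3  4  5  5  5  6  7  8
  row 9: 1  2  3  4  5  5  6  7  8  9
  row 10: 1  2  3  4  5  6  7  8  9  10

giving w = (1, 8, 4, 9, 10, 5, 3, 2, 7, 6) via Δ²R.

|D(w)|=22, |Ess(w)|=5:

[(2, 7, 1), (5, 7, 2), (6, 3, 1), (7, 2, 1), (9, 6, 5)]


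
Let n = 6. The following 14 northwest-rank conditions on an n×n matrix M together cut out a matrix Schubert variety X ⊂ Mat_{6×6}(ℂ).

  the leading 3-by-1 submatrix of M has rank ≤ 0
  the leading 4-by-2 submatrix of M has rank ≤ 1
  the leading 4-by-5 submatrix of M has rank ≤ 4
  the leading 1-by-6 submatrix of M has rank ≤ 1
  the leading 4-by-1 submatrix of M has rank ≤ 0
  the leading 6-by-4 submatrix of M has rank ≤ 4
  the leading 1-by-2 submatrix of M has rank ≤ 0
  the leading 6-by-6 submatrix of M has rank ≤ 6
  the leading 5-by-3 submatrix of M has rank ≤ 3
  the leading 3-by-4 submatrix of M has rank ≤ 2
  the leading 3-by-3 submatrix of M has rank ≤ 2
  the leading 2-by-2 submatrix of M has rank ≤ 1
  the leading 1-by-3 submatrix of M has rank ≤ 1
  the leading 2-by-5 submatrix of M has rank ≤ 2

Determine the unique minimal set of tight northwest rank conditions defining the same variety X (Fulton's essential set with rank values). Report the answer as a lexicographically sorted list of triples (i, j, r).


The tightest implied rank at each (i,j), from the 14 conditions:

  i=1: 0 0 1 1 1 1
  i=2: 0 1 2 2 2 2
  i=3: 0 1 2 2 3 3
  i=4: 0 1 2 3 4 4
  i=5: 1 2 3 4 5 5
  i=6: 1 2 3 4 5 6

second differences of R give the permutation w = (3, 2, 5, 4, 1, 6).

D(w) has 6 cells with 3 SE-corners; essential set:

[(1, 2, 0), (3, 4, 2), (4, 1, 0)]


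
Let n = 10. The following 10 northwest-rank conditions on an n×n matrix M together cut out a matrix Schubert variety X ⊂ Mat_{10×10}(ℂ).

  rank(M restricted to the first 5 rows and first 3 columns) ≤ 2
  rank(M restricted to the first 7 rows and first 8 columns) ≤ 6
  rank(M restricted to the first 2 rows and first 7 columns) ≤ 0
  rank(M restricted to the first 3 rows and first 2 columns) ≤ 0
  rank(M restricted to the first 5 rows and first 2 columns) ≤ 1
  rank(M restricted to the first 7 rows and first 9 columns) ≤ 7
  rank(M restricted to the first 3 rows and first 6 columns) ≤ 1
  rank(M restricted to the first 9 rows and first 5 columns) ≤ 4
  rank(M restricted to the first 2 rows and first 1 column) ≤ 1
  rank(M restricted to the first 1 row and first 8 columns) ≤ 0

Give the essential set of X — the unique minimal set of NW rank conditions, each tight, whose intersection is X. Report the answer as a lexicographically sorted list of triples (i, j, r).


Reconstructing r_w from the 10 given conditions:

  0  0  0  0  0  0  0  0  1  1
  0  0  0  0  0  0  0  1  2  2
  0  0  1  1  1  1  1  2  3  3
  1  1  2  2  2  2  2  3  4  4
  1  1  2  3  3  3  3  4  5  5
  1  2  3  4  4  4  4  5  6  6
  1  2  3  4  4  5  5  6  7  7
  1  2  3  4  4  5  6  7  8  8
  1  2  3  4  4  5  6  7  8  9
  1  2  3  4  5  6  7  8  9  10

giving w = (9, 8, 3, 1, 4, 2, 6, 7, 10, 5) via Δ²R.

ℓ(w)=21; the 5 essential cells (i,j,r):

[(1, 8, 0), (2, 7, 0), (3, 2, 0), (5, 2, 1), (9, 5, 4)]


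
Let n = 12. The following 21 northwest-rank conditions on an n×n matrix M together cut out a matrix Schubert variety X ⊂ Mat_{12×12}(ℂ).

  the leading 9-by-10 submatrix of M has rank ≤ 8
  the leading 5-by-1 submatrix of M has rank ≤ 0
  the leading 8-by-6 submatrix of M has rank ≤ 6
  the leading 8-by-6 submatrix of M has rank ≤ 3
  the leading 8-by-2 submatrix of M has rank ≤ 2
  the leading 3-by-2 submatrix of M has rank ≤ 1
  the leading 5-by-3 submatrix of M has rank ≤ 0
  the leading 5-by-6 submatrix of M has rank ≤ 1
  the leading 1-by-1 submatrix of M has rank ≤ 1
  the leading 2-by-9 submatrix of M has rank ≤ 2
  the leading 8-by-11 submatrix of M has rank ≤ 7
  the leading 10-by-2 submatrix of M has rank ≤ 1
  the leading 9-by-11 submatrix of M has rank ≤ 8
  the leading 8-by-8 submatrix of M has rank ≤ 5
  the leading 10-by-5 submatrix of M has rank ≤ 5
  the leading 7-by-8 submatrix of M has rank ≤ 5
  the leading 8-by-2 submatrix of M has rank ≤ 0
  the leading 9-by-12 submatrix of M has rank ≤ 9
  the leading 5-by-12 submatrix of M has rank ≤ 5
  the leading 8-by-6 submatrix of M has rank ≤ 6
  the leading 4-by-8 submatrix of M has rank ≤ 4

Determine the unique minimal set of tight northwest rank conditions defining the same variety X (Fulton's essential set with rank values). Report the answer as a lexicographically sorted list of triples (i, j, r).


Recovering R(i,j) via the rank-extension bound from the 21 conditions:

  R[1]: 0 0 0 1 1 1 1 1 1 1 1 1
  R[2]: 0 0 0 1 1 1 2 2 2 2 2 2
  R[3]: 0 0 0 1 1 1 2 3 3 3 3 3
  R[4]: 0 0 0 1 1 1 2 3 4 4 4 4
  R[5]: 0 0 0 1 1 1 2 3 4 5 5 5
  R[6]: 0 0 1 2 2 2 3 4 5 6 6 6
  R[7]: 0 0 1 2 3 3 4 5 6 7 7 7
  R[8]: 0 0 1 2 3 3 4 5 6 7 7 8
  R[9]: 1 1 2 3 4 4 5 6 7 8 8 9
  R[10]: 1 1 2 3 4 5 6 7 8 9 9 10
  R[11]: 1 2 3 4 5 6 7 8 9 10 10 11
  R[12]: 1 2 3 4 5 6 7 8 9 10 11 12

the unique w with this rank table is (4, 7, 8, 9, 10, 3, 5, 12, 1, 6, 2, 11).

6 SE-corners of the 32-cell Rothe diagram give Ess(w):

[(5, 3, 0), (5, 6, 1), (8, 2, 0), (8, 6, 3), (8, 11, 7), (10, 2, 1)]


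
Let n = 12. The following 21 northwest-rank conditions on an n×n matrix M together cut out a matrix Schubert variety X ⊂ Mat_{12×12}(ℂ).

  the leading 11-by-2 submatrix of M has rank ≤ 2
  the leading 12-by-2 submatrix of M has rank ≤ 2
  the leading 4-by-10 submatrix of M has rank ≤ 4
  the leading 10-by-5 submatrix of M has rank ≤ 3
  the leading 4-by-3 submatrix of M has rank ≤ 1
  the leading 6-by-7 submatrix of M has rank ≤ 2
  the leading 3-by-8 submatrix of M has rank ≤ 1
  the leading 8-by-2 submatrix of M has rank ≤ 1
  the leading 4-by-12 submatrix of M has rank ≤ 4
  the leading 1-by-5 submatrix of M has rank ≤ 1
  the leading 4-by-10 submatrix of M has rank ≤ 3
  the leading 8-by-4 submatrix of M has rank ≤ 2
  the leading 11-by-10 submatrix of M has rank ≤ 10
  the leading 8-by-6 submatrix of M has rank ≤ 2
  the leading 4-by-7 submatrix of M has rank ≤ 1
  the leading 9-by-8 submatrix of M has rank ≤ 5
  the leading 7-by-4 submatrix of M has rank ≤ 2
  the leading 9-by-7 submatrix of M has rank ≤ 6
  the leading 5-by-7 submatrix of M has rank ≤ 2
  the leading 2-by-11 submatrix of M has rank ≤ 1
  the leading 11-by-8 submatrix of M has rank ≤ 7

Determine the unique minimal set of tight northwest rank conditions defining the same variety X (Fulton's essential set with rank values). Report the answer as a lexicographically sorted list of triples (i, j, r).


Recovering R(i,j) via the rank-extension bound from the 21 conditions:

  i=1: 1, 1, 1, 1, 1, 1, 1, 1, 1, 1, 1, 1
  i=2: 1, 1, 1, 1, 1, 1, 1, 1, 1, 1, 1, 2
  i=3: 1, 1, 1, 1, 1, 1, 1, 1, 2, 2, 2, 3
  i=4: 1, 1, 1, 1, 1, 1, 1, 2, 3, 3, 3, 4
  i=5: 1, 1, 2, 2, 2, 2, 2, 3, 4, 4, 4, 5
  i=6: 1, 1, 2, 2, 2, 2, 2, 3, 4, 5, 5, 6
  i=7: 1, 1, 2, 2, 2, 2, 3, 4, 5, 6, 6, 7
  i=8: 1, 1, 2, 2, 2, 2, 3, 4, 5, 6, 7, 8
  i=9: 1, 2, 3, 3, 3, 3, 4, 5, 6, 7, 8, 9
  i=10: 1, 2, 3, 3, 3, 4, 5, 6, 7, 8, 9, 10
  i=11: 1, 2, 3, 4, 4, 5, 6, 7, 8, 9, 10, 11
  i=12: 1, 2, 3, 4, 5, 6, 7, 8, 9, 10, 11, 12

the unique w with this rank table is (1, 12, 9, 8, 3, 10, 7, 11, 2, 6, 4, 5).

D(w) has 39 cells with 7 SE-corners; essential set:

[(2, 11, 1), (3, 8, 1), (4, 7, 1), (6, 7, 2), (8, 2, 1), (8, 6, 2), (10, 5, 3)]
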